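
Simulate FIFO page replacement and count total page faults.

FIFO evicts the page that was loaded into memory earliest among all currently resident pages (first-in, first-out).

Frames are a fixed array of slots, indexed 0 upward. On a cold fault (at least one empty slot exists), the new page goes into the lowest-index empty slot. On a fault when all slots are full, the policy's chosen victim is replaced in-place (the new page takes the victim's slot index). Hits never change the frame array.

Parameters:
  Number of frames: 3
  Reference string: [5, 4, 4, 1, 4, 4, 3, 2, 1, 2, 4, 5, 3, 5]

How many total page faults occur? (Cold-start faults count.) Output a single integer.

Answer: 8

Derivation:
Step 0: ref 5 → FAULT, frames=[5,-,-]
Step 1: ref 4 → FAULT, frames=[5,4,-]
Step 2: ref 4 → HIT, frames=[5,4,-]
Step 3: ref 1 → FAULT, frames=[5,4,1]
Step 4: ref 4 → HIT, frames=[5,4,1]
Step 5: ref 4 → HIT, frames=[5,4,1]
Step 6: ref 3 → FAULT (evict 5), frames=[3,4,1]
Step 7: ref 2 → FAULT (evict 4), frames=[3,2,1]
Step 8: ref 1 → HIT, frames=[3,2,1]
Step 9: ref 2 → HIT, frames=[3,2,1]
Step 10: ref 4 → FAULT (evict 1), frames=[3,2,4]
Step 11: ref 5 → FAULT (evict 3), frames=[5,2,4]
Step 12: ref 3 → FAULT (evict 2), frames=[5,3,4]
Step 13: ref 5 → HIT, frames=[5,3,4]
Total faults: 8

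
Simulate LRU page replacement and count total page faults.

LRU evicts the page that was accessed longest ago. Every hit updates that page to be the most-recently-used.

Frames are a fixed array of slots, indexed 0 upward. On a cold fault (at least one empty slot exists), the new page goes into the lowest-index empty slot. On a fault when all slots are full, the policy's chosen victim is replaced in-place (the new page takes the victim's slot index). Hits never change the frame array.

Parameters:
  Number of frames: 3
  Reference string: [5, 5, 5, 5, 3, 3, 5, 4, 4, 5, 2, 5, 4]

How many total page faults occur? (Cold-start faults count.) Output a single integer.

Step 0: ref 5 → FAULT, frames=[5,-,-]
Step 1: ref 5 → HIT, frames=[5,-,-]
Step 2: ref 5 → HIT, frames=[5,-,-]
Step 3: ref 5 → HIT, frames=[5,-,-]
Step 4: ref 3 → FAULT, frames=[5,3,-]
Step 5: ref 3 → HIT, frames=[5,3,-]
Step 6: ref 5 → HIT, frames=[5,3,-]
Step 7: ref 4 → FAULT, frames=[5,3,4]
Step 8: ref 4 → HIT, frames=[5,3,4]
Step 9: ref 5 → HIT, frames=[5,3,4]
Step 10: ref 2 → FAULT (evict 3), frames=[5,2,4]
Step 11: ref 5 → HIT, frames=[5,2,4]
Step 12: ref 4 → HIT, frames=[5,2,4]
Total faults: 4

Answer: 4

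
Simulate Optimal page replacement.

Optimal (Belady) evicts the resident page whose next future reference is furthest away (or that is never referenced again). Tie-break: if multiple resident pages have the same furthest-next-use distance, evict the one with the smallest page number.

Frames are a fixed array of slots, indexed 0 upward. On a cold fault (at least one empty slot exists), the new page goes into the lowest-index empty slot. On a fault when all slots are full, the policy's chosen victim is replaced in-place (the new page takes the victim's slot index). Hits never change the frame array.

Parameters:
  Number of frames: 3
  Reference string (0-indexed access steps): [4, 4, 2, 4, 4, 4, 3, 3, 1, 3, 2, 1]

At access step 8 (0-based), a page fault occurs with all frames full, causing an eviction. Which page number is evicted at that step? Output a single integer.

Answer: 4

Derivation:
Step 0: ref 4 -> FAULT, frames=[4,-,-]
Step 1: ref 4 -> HIT, frames=[4,-,-]
Step 2: ref 2 -> FAULT, frames=[4,2,-]
Step 3: ref 4 -> HIT, frames=[4,2,-]
Step 4: ref 4 -> HIT, frames=[4,2,-]
Step 5: ref 4 -> HIT, frames=[4,2,-]
Step 6: ref 3 -> FAULT, frames=[4,2,3]
Step 7: ref 3 -> HIT, frames=[4,2,3]
Step 8: ref 1 -> FAULT, evict 4, frames=[1,2,3]
At step 8: evicted page 4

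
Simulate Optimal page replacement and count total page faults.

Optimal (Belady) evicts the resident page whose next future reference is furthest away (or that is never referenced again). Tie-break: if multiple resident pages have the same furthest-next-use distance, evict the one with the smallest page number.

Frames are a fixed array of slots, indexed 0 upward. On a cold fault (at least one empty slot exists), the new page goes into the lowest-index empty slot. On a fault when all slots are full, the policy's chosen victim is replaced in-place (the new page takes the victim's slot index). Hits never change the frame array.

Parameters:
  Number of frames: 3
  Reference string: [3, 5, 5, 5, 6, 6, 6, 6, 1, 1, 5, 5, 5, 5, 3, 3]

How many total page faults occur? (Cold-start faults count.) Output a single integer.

Answer: 4

Derivation:
Step 0: ref 3 → FAULT, frames=[3,-,-]
Step 1: ref 5 → FAULT, frames=[3,5,-]
Step 2: ref 5 → HIT, frames=[3,5,-]
Step 3: ref 5 → HIT, frames=[3,5,-]
Step 4: ref 6 → FAULT, frames=[3,5,6]
Step 5: ref 6 → HIT, frames=[3,5,6]
Step 6: ref 6 → HIT, frames=[3,5,6]
Step 7: ref 6 → HIT, frames=[3,5,6]
Step 8: ref 1 → FAULT (evict 6), frames=[3,5,1]
Step 9: ref 1 → HIT, frames=[3,5,1]
Step 10: ref 5 → HIT, frames=[3,5,1]
Step 11: ref 5 → HIT, frames=[3,5,1]
Step 12: ref 5 → HIT, frames=[3,5,1]
Step 13: ref 5 → HIT, frames=[3,5,1]
Step 14: ref 3 → HIT, frames=[3,5,1]
Step 15: ref 3 → HIT, frames=[3,5,1]
Total faults: 4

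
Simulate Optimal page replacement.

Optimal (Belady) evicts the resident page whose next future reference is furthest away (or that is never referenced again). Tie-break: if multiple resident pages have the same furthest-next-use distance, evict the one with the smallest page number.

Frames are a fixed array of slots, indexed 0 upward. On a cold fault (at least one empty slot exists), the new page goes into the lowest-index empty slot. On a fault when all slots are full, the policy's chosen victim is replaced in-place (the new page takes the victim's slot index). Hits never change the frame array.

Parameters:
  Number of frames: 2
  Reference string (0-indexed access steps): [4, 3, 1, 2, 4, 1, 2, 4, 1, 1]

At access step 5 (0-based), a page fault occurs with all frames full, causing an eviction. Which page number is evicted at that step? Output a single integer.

Step 0: ref 4 -> FAULT, frames=[4,-]
Step 1: ref 3 -> FAULT, frames=[4,3]
Step 2: ref 1 -> FAULT, evict 3, frames=[4,1]
Step 3: ref 2 -> FAULT, evict 1, frames=[4,2]
Step 4: ref 4 -> HIT, frames=[4,2]
Step 5: ref 1 -> FAULT, evict 4, frames=[1,2]
At step 5: evicted page 4

Answer: 4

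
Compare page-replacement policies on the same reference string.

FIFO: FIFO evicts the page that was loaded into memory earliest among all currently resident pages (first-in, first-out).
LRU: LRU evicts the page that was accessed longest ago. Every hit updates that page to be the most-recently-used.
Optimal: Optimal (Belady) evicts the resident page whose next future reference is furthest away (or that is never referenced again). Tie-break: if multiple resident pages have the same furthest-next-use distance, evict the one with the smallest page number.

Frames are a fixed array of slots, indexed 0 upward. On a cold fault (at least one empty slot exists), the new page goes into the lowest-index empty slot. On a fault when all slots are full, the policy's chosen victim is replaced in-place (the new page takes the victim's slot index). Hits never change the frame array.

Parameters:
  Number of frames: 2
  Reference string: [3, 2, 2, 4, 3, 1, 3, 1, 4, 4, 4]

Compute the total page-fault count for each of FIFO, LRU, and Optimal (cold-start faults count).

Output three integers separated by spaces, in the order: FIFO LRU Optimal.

--- FIFO ---
  step 0: ref 3 -> FAULT, frames=[3,-] (faults so far: 1)
  step 1: ref 2 -> FAULT, frames=[3,2] (faults so far: 2)
  step 2: ref 2 -> HIT, frames=[3,2] (faults so far: 2)
  step 3: ref 4 -> FAULT, evict 3, frames=[4,2] (faults so far: 3)
  step 4: ref 3 -> FAULT, evict 2, frames=[4,3] (faults so far: 4)
  step 5: ref 1 -> FAULT, evict 4, frames=[1,3] (faults so far: 5)
  step 6: ref 3 -> HIT, frames=[1,3] (faults so far: 5)
  step 7: ref 1 -> HIT, frames=[1,3] (faults so far: 5)
  step 8: ref 4 -> FAULT, evict 3, frames=[1,4] (faults so far: 6)
  step 9: ref 4 -> HIT, frames=[1,4] (faults so far: 6)
  step 10: ref 4 -> HIT, frames=[1,4] (faults so far: 6)
  FIFO total faults: 6
--- LRU ---
  step 0: ref 3 -> FAULT, frames=[3,-] (faults so far: 1)
  step 1: ref 2 -> FAULT, frames=[3,2] (faults so far: 2)
  step 2: ref 2 -> HIT, frames=[3,2] (faults so far: 2)
  step 3: ref 4 -> FAULT, evict 3, frames=[4,2] (faults so far: 3)
  step 4: ref 3 -> FAULT, evict 2, frames=[4,3] (faults so far: 4)
  step 5: ref 1 -> FAULT, evict 4, frames=[1,3] (faults so far: 5)
  step 6: ref 3 -> HIT, frames=[1,3] (faults so far: 5)
  step 7: ref 1 -> HIT, frames=[1,3] (faults so far: 5)
  step 8: ref 4 -> FAULT, evict 3, frames=[1,4] (faults so far: 6)
  step 9: ref 4 -> HIT, frames=[1,4] (faults so far: 6)
  step 10: ref 4 -> HIT, frames=[1,4] (faults so far: 6)
  LRU total faults: 6
--- Optimal ---
  step 0: ref 3 -> FAULT, frames=[3,-] (faults so far: 1)
  step 1: ref 2 -> FAULT, frames=[3,2] (faults so far: 2)
  step 2: ref 2 -> HIT, frames=[3,2] (faults so far: 2)
  step 3: ref 4 -> FAULT, evict 2, frames=[3,4] (faults so far: 3)
  step 4: ref 3 -> HIT, frames=[3,4] (faults so far: 3)
  step 5: ref 1 -> FAULT, evict 4, frames=[3,1] (faults so far: 4)
  step 6: ref 3 -> HIT, frames=[3,1] (faults so far: 4)
  step 7: ref 1 -> HIT, frames=[3,1] (faults so far: 4)
  step 8: ref 4 -> FAULT, evict 1, frames=[3,4] (faults so far: 5)
  step 9: ref 4 -> HIT, frames=[3,4] (faults so far: 5)
  step 10: ref 4 -> HIT, frames=[3,4] (faults so far: 5)
  Optimal total faults: 5

Answer: 6 6 5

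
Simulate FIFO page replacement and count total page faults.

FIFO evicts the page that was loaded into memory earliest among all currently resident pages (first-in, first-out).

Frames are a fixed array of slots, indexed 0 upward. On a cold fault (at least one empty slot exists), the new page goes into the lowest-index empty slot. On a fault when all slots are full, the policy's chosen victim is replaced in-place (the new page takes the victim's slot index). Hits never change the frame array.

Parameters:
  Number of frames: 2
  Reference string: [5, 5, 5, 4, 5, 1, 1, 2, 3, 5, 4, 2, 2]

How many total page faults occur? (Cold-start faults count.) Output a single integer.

Answer: 8

Derivation:
Step 0: ref 5 → FAULT, frames=[5,-]
Step 1: ref 5 → HIT, frames=[5,-]
Step 2: ref 5 → HIT, frames=[5,-]
Step 3: ref 4 → FAULT, frames=[5,4]
Step 4: ref 5 → HIT, frames=[5,4]
Step 5: ref 1 → FAULT (evict 5), frames=[1,4]
Step 6: ref 1 → HIT, frames=[1,4]
Step 7: ref 2 → FAULT (evict 4), frames=[1,2]
Step 8: ref 3 → FAULT (evict 1), frames=[3,2]
Step 9: ref 5 → FAULT (evict 2), frames=[3,5]
Step 10: ref 4 → FAULT (evict 3), frames=[4,5]
Step 11: ref 2 → FAULT (evict 5), frames=[4,2]
Step 12: ref 2 → HIT, frames=[4,2]
Total faults: 8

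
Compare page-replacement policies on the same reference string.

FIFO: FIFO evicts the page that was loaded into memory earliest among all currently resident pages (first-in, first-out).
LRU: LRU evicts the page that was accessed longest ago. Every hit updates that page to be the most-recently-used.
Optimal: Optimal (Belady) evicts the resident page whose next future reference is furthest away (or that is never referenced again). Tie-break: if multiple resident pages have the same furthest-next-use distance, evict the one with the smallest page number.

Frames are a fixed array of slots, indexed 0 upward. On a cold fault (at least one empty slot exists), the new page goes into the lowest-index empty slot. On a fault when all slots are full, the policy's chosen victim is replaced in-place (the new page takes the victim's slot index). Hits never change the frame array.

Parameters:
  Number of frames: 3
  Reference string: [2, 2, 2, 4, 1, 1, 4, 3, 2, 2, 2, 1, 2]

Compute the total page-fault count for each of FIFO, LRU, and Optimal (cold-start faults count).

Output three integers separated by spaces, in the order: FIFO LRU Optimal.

--- FIFO ---
  step 0: ref 2 -> FAULT, frames=[2,-,-] (faults so far: 1)
  step 1: ref 2 -> HIT, frames=[2,-,-] (faults so far: 1)
  step 2: ref 2 -> HIT, frames=[2,-,-] (faults so far: 1)
  step 3: ref 4 -> FAULT, frames=[2,4,-] (faults so far: 2)
  step 4: ref 1 -> FAULT, frames=[2,4,1] (faults so far: 3)
  step 5: ref 1 -> HIT, frames=[2,4,1] (faults so far: 3)
  step 6: ref 4 -> HIT, frames=[2,4,1] (faults so far: 3)
  step 7: ref 3 -> FAULT, evict 2, frames=[3,4,1] (faults so far: 4)
  step 8: ref 2 -> FAULT, evict 4, frames=[3,2,1] (faults so far: 5)
  step 9: ref 2 -> HIT, frames=[3,2,1] (faults so far: 5)
  step 10: ref 2 -> HIT, frames=[3,2,1] (faults so far: 5)
  step 11: ref 1 -> HIT, frames=[3,2,1] (faults so far: 5)
  step 12: ref 2 -> HIT, frames=[3,2,1] (faults so far: 5)
  FIFO total faults: 5
--- LRU ---
  step 0: ref 2 -> FAULT, frames=[2,-,-] (faults so far: 1)
  step 1: ref 2 -> HIT, frames=[2,-,-] (faults so far: 1)
  step 2: ref 2 -> HIT, frames=[2,-,-] (faults so far: 1)
  step 3: ref 4 -> FAULT, frames=[2,4,-] (faults so far: 2)
  step 4: ref 1 -> FAULT, frames=[2,4,1] (faults so far: 3)
  step 5: ref 1 -> HIT, frames=[2,4,1] (faults so far: 3)
  step 6: ref 4 -> HIT, frames=[2,4,1] (faults so far: 3)
  step 7: ref 3 -> FAULT, evict 2, frames=[3,4,1] (faults so far: 4)
  step 8: ref 2 -> FAULT, evict 1, frames=[3,4,2] (faults so far: 5)
  step 9: ref 2 -> HIT, frames=[3,4,2] (faults so far: 5)
  step 10: ref 2 -> HIT, frames=[3,4,2] (faults so far: 5)
  step 11: ref 1 -> FAULT, evict 4, frames=[3,1,2] (faults so far: 6)
  step 12: ref 2 -> HIT, frames=[3,1,2] (faults so far: 6)
  LRU total faults: 6
--- Optimal ---
  step 0: ref 2 -> FAULT, frames=[2,-,-] (faults so far: 1)
  step 1: ref 2 -> HIT, frames=[2,-,-] (faults so far: 1)
  step 2: ref 2 -> HIT, frames=[2,-,-] (faults so far: 1)
  step 3: ref 4 -> FAULT, frames=[2,4,-] (faults so far: 2)
  step 4: ref 1 -> FAULT, frames=[2,4,1] (faults so far: 3)
  step 5: ref 1 -> HIT, frames=[2,4,1] (faults so far: 3)
  step 6: ref 4 -> HIT, frames=[2,4,1] (faults so far: 3)
  step 7: ref 3 -> FAULT, evict 4, frames=[2,3,1] (faults so far: 4)
  step 8: ref 2 -> HIT, frames=[2,3,1] (faults so far: 4)
  step 9: ref 2 -> HIT, frames=[2,3,1] (faults so far: 4)
  step 10: ref 2 -> HIT, frames=[2,3,1] (faults so far: 4)
  step 11: ref 1 -> HIT, frames=[2,3,1] (faults so far: 4)
  step 12: ref 2 -> HIT, frames=[2,3,1] (faults so far: 4)
  Optimal total faults: 4

Answer: 5 6 4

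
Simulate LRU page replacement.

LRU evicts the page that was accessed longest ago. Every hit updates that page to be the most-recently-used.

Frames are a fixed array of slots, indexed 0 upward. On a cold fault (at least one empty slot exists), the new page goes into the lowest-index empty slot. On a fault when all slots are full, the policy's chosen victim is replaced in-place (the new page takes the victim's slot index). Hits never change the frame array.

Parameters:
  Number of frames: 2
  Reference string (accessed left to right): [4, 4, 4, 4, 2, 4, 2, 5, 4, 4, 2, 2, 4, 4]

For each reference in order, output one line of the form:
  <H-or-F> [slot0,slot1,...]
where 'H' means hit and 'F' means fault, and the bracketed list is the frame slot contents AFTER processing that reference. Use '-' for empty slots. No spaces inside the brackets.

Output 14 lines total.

F [4,-]
H [4,-]
H [4,-]
H [4,-]
F [4,2]
H [4,2]
H [4,2]
F [5,2]
F [5,4]
H [5,4]
F [2,4]
H [2,4]
H [2,4]
H [2,4]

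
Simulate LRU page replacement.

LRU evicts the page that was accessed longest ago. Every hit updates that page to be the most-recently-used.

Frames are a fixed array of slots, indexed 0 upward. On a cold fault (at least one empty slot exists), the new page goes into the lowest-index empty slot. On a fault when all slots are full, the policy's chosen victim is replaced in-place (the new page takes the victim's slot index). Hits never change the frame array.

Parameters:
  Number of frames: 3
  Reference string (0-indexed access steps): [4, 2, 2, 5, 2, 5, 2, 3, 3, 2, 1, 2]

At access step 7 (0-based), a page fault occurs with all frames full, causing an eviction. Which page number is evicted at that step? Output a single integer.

Answer: 4

Derivation:
Step 0: ref 4 -> FAULT, frames=[4,-,-]
Step 1: ref 2 -> FAULT, frames=[4,2,-]
Step 2: ref 2 -> HIT, frames=[4,2,-]
Step 3: ref 5 -> FAULT, frames=[4,2,5]
Step 4: ref 2 -> HIT, frames=[4,2,5]
Step 5: ref 5 -> HIT, frames=[4,2,5]
Step 6: ref 2 -> HIT, frames=[4,2,5]
Step 7: ref 3 -> FAULT, evict 4, frames=[3,2,5]
At step 7: evicted page 4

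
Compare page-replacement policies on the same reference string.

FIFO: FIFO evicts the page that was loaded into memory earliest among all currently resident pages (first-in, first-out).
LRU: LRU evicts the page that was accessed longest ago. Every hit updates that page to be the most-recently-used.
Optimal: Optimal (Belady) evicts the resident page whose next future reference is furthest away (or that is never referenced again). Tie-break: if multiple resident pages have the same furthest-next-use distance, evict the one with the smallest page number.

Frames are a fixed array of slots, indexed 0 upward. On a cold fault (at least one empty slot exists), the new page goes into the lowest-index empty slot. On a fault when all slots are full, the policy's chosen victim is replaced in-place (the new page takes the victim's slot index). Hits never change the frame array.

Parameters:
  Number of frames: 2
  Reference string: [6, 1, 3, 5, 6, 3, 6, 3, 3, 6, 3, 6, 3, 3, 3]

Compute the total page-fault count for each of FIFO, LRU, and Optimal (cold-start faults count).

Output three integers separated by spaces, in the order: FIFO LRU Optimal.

Answer: 6 6 5

Derivation:
--- FIFO ---
  step 0: ref 6 -> FAULT, frames=[6,-] (faults so far: 1)
  step 1: ref 1 -> FAULT, frames=[6,1] (faults so far: 2)
  step 2: ref 3 -> FAULT, evict 6, frames=[3,1] (faults so far: 3)
  step 3: ref 5 -> FAULT, evict 1, frames=[3,5] (faults so far: 4)
  step 4: ref 6 -> FAULT, evict 3, frames=[6,5] (faults so far: 5)
  step 5: ref 3 -> FAULT, evict 5, frames=[6,3] (faults so far: 6)
  step 6: ref 6 -> HIT, frames=[6,3] (faults so far: 6)
  step 7: ref 3 -> HIT, frames=[6,3] (faults so far: 6)
  step 8: ref 3 -> HIT, frames=[6,3] (faults so far: 6)
  step 9: ref 6 -> HIT, frames=[6,3] (faults so far: 6)
  step 10: ref 3 -> HIT, frames=[6,3] (faults so far: 6)
  step 11: ref 6 -> HIT, frames=[6,3] (faults so far: 6)
  step 12: ref 3 -> HIT, frames=[6,3] (faults so far: 6)
  step 13: ref 3 -> HIT, frames=[6,3] (faults so far: 6)
  step 14: ref 3 -> HIT, frames=[6,3] (faults so far: 6)
  FIFO total faults: 6
--- LRU ---
  step 0: ref 6 -> FAULT, frames=[6,-] (faults so far: 1)
  step 1: ref 1 -> FAULT, frames=[6,1] (faults so far: 2)
  step 2: ref 3 -> FAULT, evict 6, frames=[3,1] (faults so far: 3)
  step 3: ref 5 -> FAULT, evict 1, frames=[3,5] (faults so far: 4)
  step 4: ref 6 -> FAULT, evict 3, frames=[6,5] (faults so far: 5)
  step 5: ref 3 -> FAULT, evict 5, frames=[6,3] (faults so far: 6)
  step 6: ref 6 -> HIT, frames=[6,3] (faults so far: 6)
  step 7: ref 3 -> HIT, frames=[6,3] (faults so far: 6)
  step 8: ref 3 -> HIT, frames=[6,3] (faults so far: 6)
  step 9: ref 6 -> HIT, frames=[6,3] (faults so far: 6)
  step 10: ref 3 -> HIT, frames=[6,3] (faults so far: 6)
  step 11: ref 6 -> HIT, frames=[6,3] (faults so far: 6)
  step 12: ref 3 -> HIT, frames=[6,3] (faults so far: 6)
  step 13: ref 3 -> HIT, frames=[6,3] (faults so far: 6)
  step 14: ref 3 -> HIT, frames=[6,3] (faults so far: 6)
  LRU total faults: 6
--- Optimal ---
  step 0: ref 6 -> FAULT, frames=[6,-] (faults so far: 1)
  step 1: ref 1 -> FAULT, frames=[6,1] (faults so far: 2)
  step 2: ref 3 -> FAULT, evict 1, frames=[6,3] (faults so far: 3)
  step 3: ref 5 -> FAULT, evict 3, frames=[6,5] (faults so far: 4)
  step 4: ref 6 -> HIT, frames=[6,5] (faults so far: 4)
  step 5: ref 3 -> FAULT, evict 5, frames=[6,3] (faults so far: 5)
  step 6: ref 6 -> HIT, frames=[6,3] (faults so far: 5)
  step 7: ref 3 -> HIT, frames=[6,3] (faults so far: 5)
  step 8: ref 3 -> HIT, frames=[6,3] (faults so far: 5)
  step 9: ref 6 -> HIT, frames=[6,3] (faults so far: 5)
  step 10: ref 3 -> HIT, frames=[6,3] (faults so far: 5)
  step 11: ref 6 -> HIT, frames=[6,3] (faults so far: 5)
  step 12: ref 3 -> HIT, frames=[6,3] (faults so far: 5)
  step 13: ref 3 -> HIT, frames=[6,3] (faults so far: 5)
  step 14: ref 3 -> HIT, frames=[6,3] (faults so far: 5)
  Optimal total faults: 5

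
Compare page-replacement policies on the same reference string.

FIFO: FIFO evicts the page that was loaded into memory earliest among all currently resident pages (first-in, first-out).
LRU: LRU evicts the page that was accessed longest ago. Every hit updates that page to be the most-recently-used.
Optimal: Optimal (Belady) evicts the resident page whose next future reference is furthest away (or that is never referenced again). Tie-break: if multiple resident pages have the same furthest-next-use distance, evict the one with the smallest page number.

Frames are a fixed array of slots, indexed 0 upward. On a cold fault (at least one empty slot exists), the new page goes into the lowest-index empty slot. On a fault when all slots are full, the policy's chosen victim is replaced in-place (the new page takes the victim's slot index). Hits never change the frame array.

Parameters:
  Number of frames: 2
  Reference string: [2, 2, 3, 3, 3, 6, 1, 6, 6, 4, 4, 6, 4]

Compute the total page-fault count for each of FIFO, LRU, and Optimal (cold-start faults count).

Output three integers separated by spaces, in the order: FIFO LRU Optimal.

Answer: 6 5 5

Derivation:
--- FIFO ---
  step 0: ref 2 -> FAULT, frames=[2,-] (faults so far: 1)
  step 1: ref 2 -> HIT, frames=[2,-] (faults so far: 1)
  step 2: ref 3 -> FAULT, frames=[2,3] (faults so far: 2)
  step 3: ref 3 -> HIT, frames=[2,3] (faults so far: 2)
  step 4: ref 3 -> HIT, frames=[2,3] (faults so far: 2)
  step 5: ref 6 -> FAULT, evict 2, frames=[6,3] (faults so far: 3)
  step 6: ref 1 -> FAULT, evict 3, frames=[6,1] (faults so far: 4)
  step 7: ref 6 -> HIT, frames=[6,1] (faults so far: 4)
  step 8: ref 6 -> HIT, frames=[6,1] (faults so far: 4)
  step 9: ref 4 -> FAULT, evict 6, frames=[4,1] (faults so far: 5)
  step 10: ref 4 -> HIT, frames=[4,1] (faults so far: 5)
  step 11: ref 6 -> FAULT, evict 1, frames=[4,6] (faults so far: 6)
  step 12: ref 4 -> HIT, frames=[4,6] (faults so far: 6)
  FIFO total faults: 6
--- LRU ---
  step 0: ref 2 -> FAULT, frames=[2,-] (faults so far: 1)
  step 1: ref 2 -> HIT, frames=[2,-] (faults so far: 1)
  step 2: ref 3 -> FAULT, frames=[2,3] (faults so far: 2)
  step 3: ref 3 -> HIT, frames=[2,3] (faults so far: 2)
  step 4: ref 3 -> HIT, frames=[2,3] (faults so far: 2)
  step 5: ref 6 -> FAULT, evict 2, frames=[6,3] (faults so far: 3)
  step 6: ref 1 -> FAULT, evict 3, frames=[6,1] (faults so far: 4)
  step 7: ref 6 -> HIT, frames=[6,1] (faults so far: 4)
  step 8: ref 6 -> HIT, frames=[6,1] (faults so far: 4)
  step 9: ref 4 -> FAULT, evict 1, frames=[6,4] (faults so far: 5)
  step 10: ref 4 -> HIT, frames=[6,4] (faults so far: 5)
  step 11: ref 6 -> HIT, frames=[6,4] (faults so far: 5)
  step 12: ref 4 -> HIT, frames=[6,4] (faults so far: 5)
  LRU total faults: 5
--- Optimal ---
  step 0: ref 2 -> FAULT, frames=[2,-] (faults so far: 1)
  step 1: ref 2 -> HIT, frames=[2,-] (faults so far: 1)
  step 2: ref 3 -> FAULT, frames=[2,3] (faults so far: 2)
  step 3: ref 3 -> HIT, frames=[2,3] (faults so far: 2)
  step 4: ref 3 -> HIT, frames=[2,3] (faults so far: 2)
  step 5: ref 6 -> FAULT, evict 2, frames=[6,3] (faults so far: 3)
  step 6: ref 1 -> FAULT, evict 3, frames=[6,1] (faults so far: 4)
  step 7: ref 6 -> HIT, frames=[6,1] (faults so far: 4)
  step 8: ref 6 -> HIT, frames=[6,1] (faults so far: 4)
  step 9: ref 4 -> FAULT, evict 1, frames=[6,4] (faults so far: 5)
  step 10: ref 4 -> HIT, frames=[6,4] (faults so far: 5)
  step 11: ref 6 -> HIT, frames=[6,4] (faults so far: 5)
  step 12: ref 4 -> HIT, frames=[6,4] (faults so far: 5)
  Optimal total faults: 5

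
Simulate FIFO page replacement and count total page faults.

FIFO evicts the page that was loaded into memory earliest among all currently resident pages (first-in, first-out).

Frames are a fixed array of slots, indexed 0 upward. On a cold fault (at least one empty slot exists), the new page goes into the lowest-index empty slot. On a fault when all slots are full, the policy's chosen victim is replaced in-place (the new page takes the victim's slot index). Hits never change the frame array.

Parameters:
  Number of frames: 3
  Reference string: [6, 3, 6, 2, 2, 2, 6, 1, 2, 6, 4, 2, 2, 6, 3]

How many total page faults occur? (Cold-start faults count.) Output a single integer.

Step 0: ref 6 → FAULT, frames=[6,-,-]
Step 1: ref 3 → FAULT, frames=[6,3,-]
Step 2: ref 6 → HIT, frames=[6,3,-]
Step 3: ref 2 → FAULT, frames=[6,3,2]
Step 4: ref 2 → HIT, frames=[6,3,2]
Step 5: ref 2 → HIT, frames=[6,3,2]
Step 6: ref 6 → HIT, frames=[6,3,2]
Step 7: ref 1 → FAULT (evict 6), frames=[1,3,2]
Step 8: ref 2 → HIT, frames=[1,3,2]
Step 9: ref 6 → FAULT (evict 3), frames=[1,6,2]
Step 10: ref 4 → FAULT (evict 2), frames=[1,6,4]
Step 11: ref 2 → FAULT (evict 1), frames=[2,6,4]
Step 12: ref 2 → HIT, frames=[2,6,4]
Step 13: ref 6 → HIT, frames=[2,6,4]
Step 14: ref 3 → FAULT (evict 6), frames=[2,3,4]
Total faults: 8

Answer: 8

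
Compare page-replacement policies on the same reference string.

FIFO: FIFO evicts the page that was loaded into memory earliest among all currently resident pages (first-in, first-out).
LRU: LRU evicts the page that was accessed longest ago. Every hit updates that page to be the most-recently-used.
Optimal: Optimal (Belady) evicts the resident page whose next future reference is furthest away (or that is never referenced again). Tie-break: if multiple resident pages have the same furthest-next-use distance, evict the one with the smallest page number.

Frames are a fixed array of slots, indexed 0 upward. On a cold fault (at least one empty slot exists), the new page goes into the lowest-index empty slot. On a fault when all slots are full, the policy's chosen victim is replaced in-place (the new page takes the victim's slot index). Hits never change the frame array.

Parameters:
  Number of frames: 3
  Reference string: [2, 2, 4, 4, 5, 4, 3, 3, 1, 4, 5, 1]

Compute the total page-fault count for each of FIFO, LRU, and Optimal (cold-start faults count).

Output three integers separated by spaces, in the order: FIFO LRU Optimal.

--- FIFO ---
  step 0: ref 2 -> FAULT, frames=[2,-,-] (faults so far: 1)
  step 1: ref 2 -> HIT, frames=[2,-,-] (faults so far: 1)
  step 2: ref 4 -> FAULT, frames=[2,4,-] (faults so far: 2)
  step 3: ref 4 -> HIT, frames=[2,4,-] (faults so far: 2)
  step 4: ref 5 -> FAULT, frames=[2,4,5] (faults so far: 3)
  step 5: ref 4 -> HIT, frames=[2,4,5] (faults so far: 3)
  step 6: ref 3 -> FAULT, evict 2, frames=[3,4,5] (faults so far: 4)
  step 7: ref 3 -> HIT, frames=[3,4,5] (faults so far: 4)
  step 8: ref 1 -> FAULT, evict 4, frames=[3,1,5] (faults so far: 5)
  step 9: ref 4 -> FAULT, evict 5, frames=[3,1,4] (faults so far: 6)
  step 10: ref 5 -> FAULT, evict 3, frames=[5,1,4] (faults so far: 7)
  step 11: ref 1 -> HIT, frames=[5,1,4] (faults so far: 7)
  FIFO total faults: 7
--- LRU ---
  step 0: ref 2 -> FAULT, frames=[2,-,-] (faults so far: 1)
  step 1: ref 2 -> HIT, frames=[2,-,-] (faults so far: 1)
  step 2: ref 4 -> FAULT, frames=[2,4,-] (faults so far: 2)
  step 3: ref 4 -> HIT, frames=[2,4,-] (faults so far: 2)
  step 4: ref 5 -> FAULT, frames=[2,4,5] (faults so far: 3)
  step 5: ref 4 -> HIT, frames=[2,4,5] (faults so far: 3)
  step 6: ref 3 -> FAULT, evict 2, frames=[3,4,5] (faults so far: 4)
  step 7: ref 3 -> HIT, frames=[3,4,5] (faults so far: 4)
  step 8: ref 1 -> FAULT, evict 5, frames=[3,4,1] (faults so far: 5)
  step 9: ref 4 -> HIT, frames=[3,4,1] (faults so far: 5)
  step 10: ref 5 -> FAULT, evict 3, frames=[5,4,1] (faults so far: 6)
  step 11: ref 1 -> HIT, frames=[5,4,1] (faults so far: 6)
  LRU total faults: 6
--- Optimal ---
  step 0: ref 2 -> FAULT, frames=[2,-,-] (faults so far: 1)
  step 1: ref 2 -> HIT, frames=[2,-,-] (faults so far: 1)
  step 2: ref 4 -> FAULT, frames=[2,4,-] (faults so far: 2)
  step 3: ref 4 -> HIT, frames=[2,4,-] (faults so far: 2)
  step 4: ref 5 -> FAULT, frames=[2,4,5] (faults so far: 3)
  step 5: ref 4 -> HIT, frames=[2,4,5] (faults so far: 3)
  step 6: ref 3 -> FAULT, evict 2, frames=[3,4,5] (faults so far: 4)
  step 7: ref 3 -> HIT, frames=[3,4,5] (faults so far: 4)
  step 8: ref 1 -> FAULT, evict 3, frames=[1,4,5] (faults so far: 5)
  step 9: ref 4 -> HIT, frames=[1,4,5] (faults so far: 5)
  step 10: ref 5 -> HIT, frames=[1,4,5] (faults so far: 5)
  step 11: ref 1 -> HIT, frames=[1,4,5] (faults so far: 5)
  Optimal total faults: 5

Answer: 7 6 5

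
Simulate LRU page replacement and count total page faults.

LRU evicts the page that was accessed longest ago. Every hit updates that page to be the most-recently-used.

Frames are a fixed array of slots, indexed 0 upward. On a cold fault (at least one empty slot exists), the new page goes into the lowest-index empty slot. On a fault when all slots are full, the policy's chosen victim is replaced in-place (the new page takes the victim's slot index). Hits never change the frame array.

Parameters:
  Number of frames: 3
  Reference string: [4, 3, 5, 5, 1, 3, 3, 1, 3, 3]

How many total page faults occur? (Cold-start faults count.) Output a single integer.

Step 0: ref 4 → FAULT, frames=[4,-,-]
Step 1: ref 3 → FAULT, frames=[4,3,-]
Step 2: ref 5 → FAULT, frames=[4,3,5]
Step 3: ref 5 → HIT, frames=[4,3,5]
Step 4: ref 1 → FAULT (evict 4), frames=[1,3,5]
Step 5: ref 3 → HIT, frames=[1,3,5]
Step 6: ref 3 → HIT, frames=[1,3,5]
Step 7: ref 1 → HIT, frames=[1,3,5]
Step 8: ref 3 → HIT, frames=[1,3,5]
Step 9: ref 3 → HIT, frames=[1,3,5]
Total faults: 4

Answer: 4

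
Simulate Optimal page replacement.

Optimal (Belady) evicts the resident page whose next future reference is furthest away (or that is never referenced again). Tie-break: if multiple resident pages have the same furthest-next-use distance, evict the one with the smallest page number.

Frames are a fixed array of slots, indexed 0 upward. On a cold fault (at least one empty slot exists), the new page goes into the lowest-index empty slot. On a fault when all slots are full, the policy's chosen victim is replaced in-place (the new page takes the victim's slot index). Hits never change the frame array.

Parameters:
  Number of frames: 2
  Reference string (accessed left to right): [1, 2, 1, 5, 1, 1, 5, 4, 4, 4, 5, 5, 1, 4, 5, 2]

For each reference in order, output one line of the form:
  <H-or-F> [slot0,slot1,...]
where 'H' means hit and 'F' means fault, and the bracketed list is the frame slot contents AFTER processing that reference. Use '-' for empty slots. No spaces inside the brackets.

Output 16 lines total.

F [1,-]
F [1,2]
H [1,2]
F [1,5]
H [1,5]
H [1,5]
H [1,5]
F [4,5]
H [4,5]
H [4,5]
H [4,5]
H [4,5]
F [4,1]
H [4,1]
F [4,5]
F [2,5]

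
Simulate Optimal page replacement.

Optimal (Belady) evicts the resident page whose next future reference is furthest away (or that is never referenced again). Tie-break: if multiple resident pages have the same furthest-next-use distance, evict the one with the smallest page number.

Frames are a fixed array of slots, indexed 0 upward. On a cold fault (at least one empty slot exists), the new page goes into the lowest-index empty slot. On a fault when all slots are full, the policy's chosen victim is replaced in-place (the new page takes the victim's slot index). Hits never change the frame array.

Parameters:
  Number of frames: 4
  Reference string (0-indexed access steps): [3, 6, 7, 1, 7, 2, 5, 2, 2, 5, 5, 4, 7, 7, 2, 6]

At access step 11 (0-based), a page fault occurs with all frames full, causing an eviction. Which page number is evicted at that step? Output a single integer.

Step 0: ref 3 -> FAULT, frames=[3,-,-,-]
Step 1: ref 6 -> FAULT, frames=[3,6,-,-]
Step 2: ref 7 -> FAULT, frames=[3,6,7,-]
Step 3: ref 1 -> FAULT, frames=[3,6,7,1]
Step 4: ref 7 -> HIT, frames=[3,6,7,1]
Step 5: ref 2 -> FAULT, evict 1, frames=[3,6,7,2]
Step 6: ref 5 -> FAULT, evict 3, frames=[5,6,7,2]
Step 7: ref 2 -> HIT, frames=[5,6,7,2]
Step 8: ref 2 -> HIT, frames=[5,6,7,2]
Step 9: ref 5 -> HIT, frames=[5,6,7,2]
Step 10: ref 5 -> HIT, frames=[5,6,7,2]
Step 11: ref 4 -> FAULT, evict 5, frames=[4,6,7,2]
At step 11: evicted page 5

Answer: 5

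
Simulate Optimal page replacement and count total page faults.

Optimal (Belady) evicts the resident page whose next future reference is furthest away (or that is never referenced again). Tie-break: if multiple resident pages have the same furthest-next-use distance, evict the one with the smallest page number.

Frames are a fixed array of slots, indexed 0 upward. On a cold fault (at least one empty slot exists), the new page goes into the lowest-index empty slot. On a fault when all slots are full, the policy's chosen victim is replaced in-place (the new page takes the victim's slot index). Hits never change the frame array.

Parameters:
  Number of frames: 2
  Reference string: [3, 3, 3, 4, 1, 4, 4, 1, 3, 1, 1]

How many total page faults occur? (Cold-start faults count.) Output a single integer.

Step 0: ref 3 → FAULT, frames=[3,-]
Step 1: ref 3 → HIT, frames=[3,-]
Step 2: ref 3 → HIT, frames=[3,-]
Step 3: ref 4 → FAULT, frames=[3,4]
Step 4: ref 1 → FAULT (evict 3), frames=[1,4]
Step 5: ref 4 → HIT, frames=[1,4]
Step 6: ref 4 → HIT, frames=[1,4]
Step 7: ref 1 → HIT, frames=[1,4]
Step 8: ref 3 → FAULT (evict 4), frames=[1,3]
Step 9: ref 1 → HIT, frames=[1,3]
Step 10: ref 1 → HIT, frames=[1,3]
Total faults: 4

Answer: 4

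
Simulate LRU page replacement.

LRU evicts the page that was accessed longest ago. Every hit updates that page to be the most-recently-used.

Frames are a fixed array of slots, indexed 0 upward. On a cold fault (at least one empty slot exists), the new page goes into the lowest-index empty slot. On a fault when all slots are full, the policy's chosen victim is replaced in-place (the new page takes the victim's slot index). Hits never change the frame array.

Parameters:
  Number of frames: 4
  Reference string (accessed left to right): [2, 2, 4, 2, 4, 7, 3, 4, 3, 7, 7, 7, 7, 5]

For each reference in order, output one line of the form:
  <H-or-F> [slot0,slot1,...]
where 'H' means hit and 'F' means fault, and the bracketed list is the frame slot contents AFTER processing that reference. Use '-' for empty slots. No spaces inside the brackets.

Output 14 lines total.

F [2,-,-,-]
H [2,-,-,-]
F [2,4,-,-]
H [2,4,-,-]
H [2,4,-,-]
F [2,4,7,-]
F [2,4,7,3]
H [2,4,7,3]
H [2,4,7,3]
H [2,4,7,3]
H [2,4,7,3]
H [2,4,7,3]
H [2,4,7,3]
F [5,4,7,3]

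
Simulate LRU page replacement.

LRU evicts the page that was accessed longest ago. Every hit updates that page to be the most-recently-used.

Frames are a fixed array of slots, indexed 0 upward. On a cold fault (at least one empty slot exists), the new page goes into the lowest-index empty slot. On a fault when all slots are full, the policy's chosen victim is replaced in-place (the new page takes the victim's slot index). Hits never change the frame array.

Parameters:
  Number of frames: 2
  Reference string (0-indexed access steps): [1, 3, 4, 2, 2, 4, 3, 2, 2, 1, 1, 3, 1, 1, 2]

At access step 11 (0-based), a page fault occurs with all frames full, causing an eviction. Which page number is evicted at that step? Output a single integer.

Answer: 2

Derivation:
Step 0: ref 1 -> FAULT, frames=[1,-]
Step 1: ref 3 -> FAULT, frames=[1,3]
Step 2: ref 4 -> FAULT, evict 1, frames=[4,3]
Step 3: ref 2 -> FAULT, evict 3, frames=[4,2]
Step 4: ref 2 -> HIT, frames=[4,2]
Step 5: ref 4 -> HIT, frames=[4,2]
Step 6: ref 3 -> FAULT, evict 2, frames=[4,3]
Step 7: ref 2 -> FAULT, evict 4, frames=[2,3]
Step 8: ref 2 -> HIT, frames=[2,3]
Step 9: ref 1 -> FAULT, evict 3, frames=[2,1]
Step 10: ref 1 -> HIT, frames=[2,1]
Step 11: ref 3 -> FAULT, evict 2, frames=[3,1]
At step 11: evicted page 2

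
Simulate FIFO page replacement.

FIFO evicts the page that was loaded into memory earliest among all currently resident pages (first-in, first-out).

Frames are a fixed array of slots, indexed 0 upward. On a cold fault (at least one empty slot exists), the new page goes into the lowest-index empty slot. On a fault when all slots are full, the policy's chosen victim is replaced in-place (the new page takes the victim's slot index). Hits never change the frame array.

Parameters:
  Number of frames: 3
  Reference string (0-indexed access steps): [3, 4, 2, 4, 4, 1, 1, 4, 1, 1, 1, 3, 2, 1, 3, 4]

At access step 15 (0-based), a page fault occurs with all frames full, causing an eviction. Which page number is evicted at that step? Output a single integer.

Step 0: ref 3 -> FAULT, frames=[3,-,-]
Step 1: ref 4 -> FAULT, frames=[3,4,-]
Step 2: ref 2 -> FAULT, frames=[3,4,2]
Step 3: ref 4 -> HIT, frames=[3,4,2]
Step 4: ref 4 -> HIT, frames=[3,4,2]
Step 5: ref 1 -> FAULT, evict 3, frames=[1,4,2]
Step 6: ref 1 -> HIT, frames=[1,4,2]
Step 7: ref 4 -> HIT, frames=[1,4,2]
Step 8: ref 1 -> HIT, frames=[1,4,2]
Step 9: ref 1 -> HIT, frames=[1,4,2]
Step 10: ref 1 -> HIT, frames=[1,4,2]
Step 11: ref 3 -> FAULT, evict 4, frames=[1,3,2]
Step 12: ref 2 -> HIT, frames=[1,3,2]
Step 13: ref 1 -> HIT, frames=[1,3,2]
Step 14: ref 3 -> HIT, frames=[1,3,2]
Step 15: ref 4 -> FAULT, evict 2, frames=[1,3,4]
At step 15: evicted page 2

Answer: 2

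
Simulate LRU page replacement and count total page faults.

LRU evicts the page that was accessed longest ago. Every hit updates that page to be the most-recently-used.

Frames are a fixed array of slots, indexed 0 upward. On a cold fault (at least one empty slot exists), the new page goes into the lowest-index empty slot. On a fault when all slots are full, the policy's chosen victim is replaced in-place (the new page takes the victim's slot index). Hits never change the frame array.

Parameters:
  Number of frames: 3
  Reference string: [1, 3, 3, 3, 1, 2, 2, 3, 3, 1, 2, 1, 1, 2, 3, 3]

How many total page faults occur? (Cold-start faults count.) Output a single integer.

Answer: 3

Derivation:
Step 0: ref 1 → FAULT, frames=[1,-,-]
Step 1: ref 3 → FAULT, frames=[1,3,-]
Step 2: ref 3 → HIT, frames=[1,3,-]
Step 3: ref 3 → HIT, frames=[1,3,-]
Step 4: ref 1 → HIT, frames=[1,3,-]
Step 5: ref 2 → FAULT, frames=[1,3,2]
Step 6: ref 2 → HIT, frames=[1,3,2]
Step 7: ref 3 → HIT, frames=[1,3,2]
Step 8: ref 3 → HIT, frames=[1,3,2]
Step 9: ref 1 → HIT, frames=[1,3,2]
Step 10: ref 2 → HIT, frames=[1,3,2]
Step 11: ref 1 → HIT, frames=[1,3,2]
Step 12: ref 1 → HIT, frames=[1,3,2]
Step 13: ref 2 → HIT, frames=[1,3,2]
Step 14: ref 3 → HIT, frames=[1,3,2]
Step 15: ref 3 → HIT, frames=[1,3,2]
Total faults: 3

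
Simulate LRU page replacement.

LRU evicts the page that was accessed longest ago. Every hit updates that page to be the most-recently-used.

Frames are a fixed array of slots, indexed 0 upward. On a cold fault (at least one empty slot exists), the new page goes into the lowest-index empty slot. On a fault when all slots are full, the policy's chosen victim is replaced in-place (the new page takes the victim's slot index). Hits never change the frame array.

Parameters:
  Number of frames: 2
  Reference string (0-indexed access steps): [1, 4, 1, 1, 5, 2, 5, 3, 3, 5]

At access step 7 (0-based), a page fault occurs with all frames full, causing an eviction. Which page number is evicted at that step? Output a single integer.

Step 0: ref 1 -> FAULT, frames=[1,-]
Step 1: ref 4 -> FAULT, frames=[1,4]
Step 2: ref 1 -> HIT, frames=[1,4]
Step 3: ref 1 -> HIT, frames=[1,4]
Step 4: ref 5 -> FAULT, evict 4, frames=[1,5]
Step 5: ref 2 -> FAULT, evict 1, frames=[2,5]
Step 6: ref 5 -> HIT, frames=[2,5]
Step 7: ref 3 -> FAULT, evict 2, frames=[3,5]
At step 7: evicted page 2

Answer: 2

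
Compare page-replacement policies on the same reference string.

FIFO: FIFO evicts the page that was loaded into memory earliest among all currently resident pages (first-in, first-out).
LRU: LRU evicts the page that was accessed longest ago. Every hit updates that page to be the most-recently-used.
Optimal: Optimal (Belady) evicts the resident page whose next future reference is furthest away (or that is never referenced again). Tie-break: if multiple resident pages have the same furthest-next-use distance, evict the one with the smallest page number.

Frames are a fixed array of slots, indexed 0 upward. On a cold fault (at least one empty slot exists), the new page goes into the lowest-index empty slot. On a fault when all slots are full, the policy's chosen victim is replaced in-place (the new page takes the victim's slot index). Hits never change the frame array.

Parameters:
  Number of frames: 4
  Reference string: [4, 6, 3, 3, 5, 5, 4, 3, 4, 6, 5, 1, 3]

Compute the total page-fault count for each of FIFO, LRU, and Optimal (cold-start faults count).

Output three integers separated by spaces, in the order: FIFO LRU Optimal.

Answer: 5 6 5

Derivation:
--- FIFO ---
  step 0: ref 4 -> FAULT, frames=[4,-,-,-] (faults so far: 1)
  step 1: ref 6 -> FAULT, frames=[4,6,-,-] (faults so far: 2)
  step 2: ref 3 -> FAULT, frames=[4,6,3,-] (faults so far: 3)
  step 3: ref 3 -> HIT, frames=[4,6,3,-] (faults so far: 3)
  step 4: ref 5 -> FAULT, frames=[4,6,3,5] (faults so far: 4)
  step 5: ref 5 -> HIT, frames=[4,6,3,5] (faults so far: 4)
  step 6: ref 4 -> HIT, frames=[4,6,3,5] (faults so far: 4)
  step 7: ref 3 -> HIT, frames=[4,6,3,5] (faults so far: 4)
  step 8: ref 4 -> HIT, frames=[4,6,3,5] (faults so far: 4)
  step 9: ref 6 -> HIT, frames=[4,6,3,5] (faults so far: 4)
  step 10: ref 5 -> HIT, frames=[4,6,3,5] (faults so far: 4)
  step 11: ref 1 -> FAULT, evict 4, frames=[1,6,3,5] (faults so far: 5)
  step 12: ref 3 -> HIT, frames=[1,6,3,5] (faults so far: 5)
  FIFO total faults: 5
--- LRU ---
  step 0: ref 4 -> FAULT, frames=[4,-,-,-] (faults so far: 1)
  step 1: ref 6 -> FAULT, frames=[4,6,-,-] (faults so far: 2)
  step 2: ref 3 -> FAULT, frames=[4,6,3,-] (faults so far: 3)
  step 3: ref 3 -> HIT, frames=[4,6,3,-] (faults so far: 3)
  step 4: ref 5 -> FAULT, frames=[4,6,3,5] (faults so far: 4)
  step 5: ref 5 -> HIT, frames=[4,6,3,5] (faults so far: 4)
  step 6: ref 4 -> HIT, frames=[4,6,3,5] (faults so far: 4)
  step 7: ref 3 -> HIT, frames=[4,6,3,5] (faults so far: 4)
  step 8: ref 4 -> HIT, frames=[4,6,3,5] (faults so far: 4)
  step 9: ref 6 -> HIT, frames=[4,6,3,5] (faults so far: 4)
  step 10: ref 5 -> HIT, frames=[4,6,3,5] (faults so far: 4)
  step 11: ref 1 -> FAULT, evict 3, frames=[4,6,1,5] (faults so far: 5)
  step 12: ref 3 -> FAULT, evict 4, frames=[3,6,1,5] (faults so far: 6)
  LRU total faults: 6
--- Optimal ---
  step 0: ref 4 -> FAULT, frames=[4,-,-,-] (faults so far: 1)
  step 1: ref 6 -> FAULT, frames=[4,6,-,-] (faults so far: 2)
  step 2: ref 3 -> FAULT, frames=[4,6,3,-] (faults so far: 3)
  step 3: ref 3 -> HIT, frames=[4,6,3,-] (faults so far: 3)
  step 4: ref 5 -> FAULT, frames=[4,6,3,5] (faults so far: 4)
  step 5: ref 5 -> HIT, frames=[4,6,3,5] (faults so far: 4)
  step 6: ref 4 -> HIT, frames=[4,6,3,5] (faults so far: 4)
  step 7: ref 3 -> HIT, frames=[4,6,3,5] (faults so far: 4)
  step 8: ref 4 -> HIT, frames=[4,6,3,5] (faults so far: 4)
  step 9: ref 6 -> HIT, frames=[4,6,3,5] (faults so far: 4)
  step 10: ref 5 -> HIT, frames=[4,6,3,5] (faults so far: 4)
  step 11: ref 1 -> FAULT, evict 4, frames=[1,6,3,5] (faults so far: 5)
  step 12: ref 3 -> HIT, frames=[1,6,3,5] (faults so far: 5)
  Optimal total faults: 5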